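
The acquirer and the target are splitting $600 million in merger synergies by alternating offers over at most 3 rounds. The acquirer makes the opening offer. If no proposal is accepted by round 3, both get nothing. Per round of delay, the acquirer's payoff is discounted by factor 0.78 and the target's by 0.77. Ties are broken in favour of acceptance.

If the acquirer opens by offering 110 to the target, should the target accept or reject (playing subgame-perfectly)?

Accept

Round 3 (the acquirer proposes): the target will accept anything ≥ 0, so the acquirer offers 0 and keeps 600.
Round 2 (the target proposes): the acquirer can get 600 next round, worth 0.78 × 600 = 468 now. The target offers 468 and keeps 600 − 468 = 132.
So by rejecting in round 1, the target gets 132 next round, worth 0.77 × 132 = 101.64 now.
Offer 110 ≥ 101.64, so the target accepts.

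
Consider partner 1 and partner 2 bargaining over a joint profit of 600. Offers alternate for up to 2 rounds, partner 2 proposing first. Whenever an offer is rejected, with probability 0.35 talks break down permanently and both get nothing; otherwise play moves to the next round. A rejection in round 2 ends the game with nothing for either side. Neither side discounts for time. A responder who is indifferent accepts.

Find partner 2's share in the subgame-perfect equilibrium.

Round 2 (partner 1 proposes): rejection yields 0 for partner 2; partner 1 offers 0 and keeps 600.
Round 1 (partner 2 proposes): rejecting gives partner 1 an expected 0.65 × 600 = 390. Partner 2 offers 390 and keeps 600 − 390 = 210.

210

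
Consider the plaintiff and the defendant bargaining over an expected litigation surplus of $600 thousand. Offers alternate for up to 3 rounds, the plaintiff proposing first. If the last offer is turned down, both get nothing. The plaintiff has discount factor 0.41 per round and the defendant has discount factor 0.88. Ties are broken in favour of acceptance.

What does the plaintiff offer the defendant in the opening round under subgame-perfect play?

By backward induction:
Round 3 (the plaintiff proposes): rejection yields 0 for the defendant; the plaintiff offers 0 and keeps 600.
Round 2 (the defendant proposes): the plaintiff can get 600 next round, worth 0.41 × 600 = 246 now; the defendant offers that and keeps 354.
Round 1 (the plaintiff proposes): the defendant can get 354 next round, worth 0.88 × 354 = 311.52 now, so the plaintiff offers 311.52, keeping 288.48.

311.52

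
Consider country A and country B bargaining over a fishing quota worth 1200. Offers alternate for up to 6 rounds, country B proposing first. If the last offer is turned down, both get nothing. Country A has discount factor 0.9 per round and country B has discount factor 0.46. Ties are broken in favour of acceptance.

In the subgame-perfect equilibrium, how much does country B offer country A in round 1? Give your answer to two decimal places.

1009.75

Round 6 (country A proposes): rejection yields 0 for country B; country A offers 0 and keeps 1200.
Round 5 (country B proposes): country A can get 1200 next round, worth 0.9 × 1200 = 1080 now. Country B offers 1080 and keeps 1200 − 1080 = 120.
Round 4 (country A proposes): country B can get 120 next round, worth 0.46 × 120 = 55.2 now. Country A offers 55.2 and keeps 1200 − 55.2 = 1144.8.
Round 3 (country B proposes): country A can get 1144.8 next round, worth 0.9 × 1144.8 = 1030.32 now. Country B offers 1030.32 and keeps 1200 − 1030.32 = 169.68.
Round 2 (country A proposes): country B can get 169.68 next round, worth 0.46 × 169.68 = 78.0528 now, so country A offers 78.0528, keeping 1121.9472.
Round 1 (country B proposes): country A can get 1121.9472 next round, worth 0.9 × 1121.9472 = 1009.75248 now; country B offers that and keeps 190.24752.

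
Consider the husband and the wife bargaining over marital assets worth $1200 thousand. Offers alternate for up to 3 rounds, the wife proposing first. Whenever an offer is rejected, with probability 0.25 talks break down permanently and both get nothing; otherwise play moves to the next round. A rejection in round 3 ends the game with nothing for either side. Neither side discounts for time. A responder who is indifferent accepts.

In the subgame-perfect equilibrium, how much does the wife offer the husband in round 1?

225

By backward induction:
Round 3 (the wife proposes): the husband will accept anything ≥ 0, so the wife offers 0 and keeps 1200.
Round 2 (the husband proposes): rejecting gives the wife an expected 0.75 × 1200 = 900; the husband offers that and keeps 300.
Round 1 (the wife proposes): rejecting gives the husband an expected 0.75 × 300 = 225. The wife offers 225 and keeps 1200 − 225 = 975.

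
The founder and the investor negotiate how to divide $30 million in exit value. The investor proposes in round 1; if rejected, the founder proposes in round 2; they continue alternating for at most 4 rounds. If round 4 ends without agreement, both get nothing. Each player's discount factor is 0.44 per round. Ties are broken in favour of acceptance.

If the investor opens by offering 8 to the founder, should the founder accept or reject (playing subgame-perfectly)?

Round 4 (the founder proposes): rejection yields 0 for the investor; the founder offers 0 and keeps 30.
Round 3 (the investor proposes): the founder can get 30 next round, worth 0.44 × 30 = 13.2 now, so the investor offers 13.2, keeping 16.8.
Round 2 (the founder proposes): the investor can get 16.8 next round, worth 0.44 × 16.8 = 7.392 now, so the founder offers 7.392, keeping 22.608.
So by rejecting in round 1, the founder gets 22.608 next round, worth 0.44 × 22.608 = 9.94752 now.
Offer 8 < 9.94752, so the founder rejects.

Reject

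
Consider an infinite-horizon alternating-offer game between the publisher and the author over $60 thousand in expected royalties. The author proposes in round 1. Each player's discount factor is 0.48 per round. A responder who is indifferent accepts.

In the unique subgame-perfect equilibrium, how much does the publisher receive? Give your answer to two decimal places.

19.46

When the author proposes, the publisher accepts any offer worth at least 0.48 times what the publisher would get by proposing next round; and vice versa.
This gives x = 60 − 0.48y and y = 60 − 0.48x, where x and y are each side's share when it proposes.
Hence (1 − 0.48·0.48)x = 60(1 − 0.48), i.e. 0.7696·x = 31.2.
x ≈ 40.5405; the publisher's share is 60 − x ≈ 19.4595.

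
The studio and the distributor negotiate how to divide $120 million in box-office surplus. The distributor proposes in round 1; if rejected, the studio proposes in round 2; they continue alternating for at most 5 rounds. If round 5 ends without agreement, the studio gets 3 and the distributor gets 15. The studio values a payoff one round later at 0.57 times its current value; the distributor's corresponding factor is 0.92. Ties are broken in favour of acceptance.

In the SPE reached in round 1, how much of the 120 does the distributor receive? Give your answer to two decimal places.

Round 5 (the distributor proposes): the studio gets 3 if talks fail, so the distributor offers 3 and keeps 117.
Round 4 (the studio proposes): the distributor can get 117 next round, worth 0.92 × 117 = 107.64 now. The studio offers 107.64 and keeps 120 − 107.64 = 12.36.
Round 3 (the distributor proposes): the studio can get 12.36 next round, worth 0.57 × 12.36 = 7.0452 now; the distributor offers that and keeps 112.9548.
Round 2 (the studio proposes): the distributor can get 112.9548 next round, worth 0.92 × 112.9548 = 103.918416 now, so the studio offers 103.918416, keeping 16.081584.
Round 1 (the distributor proposes): the studio can get 16.081584 next round, worth 0.57 × 16.081584 = 9.16650288 now, so the distributor offers 9.16650288, keeping 110.83349712.

110.83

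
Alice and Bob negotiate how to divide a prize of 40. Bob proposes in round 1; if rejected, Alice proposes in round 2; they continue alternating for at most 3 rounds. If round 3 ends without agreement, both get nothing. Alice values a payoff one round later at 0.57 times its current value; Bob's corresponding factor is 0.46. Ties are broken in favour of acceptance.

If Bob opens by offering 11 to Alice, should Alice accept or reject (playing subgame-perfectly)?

Round 3 (Bob proposes): rejection yields 0 for Alice; Bob offers 0 and keeps 40.
Round 2 (Alice proposes): Bob can get 40 next round, worth 0.46 × 40 = 18.4 now, so Alice offers 18.4, keeping 21.6.
So by rejecting in round 1, Alice gets 21.6 next round, worth 0.57 × 21.6 = 12.312 now.
Offer 11 < 12.312, so Alice rejects.

Reject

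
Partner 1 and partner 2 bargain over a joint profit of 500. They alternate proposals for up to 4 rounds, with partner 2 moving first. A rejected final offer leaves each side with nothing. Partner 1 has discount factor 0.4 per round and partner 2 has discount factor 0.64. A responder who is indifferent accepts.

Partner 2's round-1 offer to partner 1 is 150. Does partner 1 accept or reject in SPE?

Accept

Work out partner 1's continuation value if the offer is rejected.
Round 4 (partner 1 proposes): partner 2 will accept anything ≥ 0, so partner 1 offers 0 and keeps 500.
Round 3 (partner 2 proposes): partner 1 can get 500 next round, worth 0.4 × 500 = 200 now, so partner 2 offers 200, keeping 300.
Round 2 (partner 1 proposes): partner 2 can get 300 next round, worth 0.64 × 300 = 192 now. Partner 1 offers 192 and keeps 500 − 192 = 308.
So by rejecting in round 1, partner 1 gets 308 next round, worth 0.4 × 308 = 123.2 now.
Offer 150 ≥ 123.2, so partner 1 accepts.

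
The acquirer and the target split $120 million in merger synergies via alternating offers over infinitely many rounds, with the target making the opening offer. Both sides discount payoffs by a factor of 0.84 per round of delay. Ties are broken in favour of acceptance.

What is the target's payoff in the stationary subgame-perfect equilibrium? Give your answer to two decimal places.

When the target proposes, the acquirer accepts any offer worth at least 0.84 times what the acquirer would get by proposing next round; and vice versa.
This gives x = 120 − 0.84y and y = 120 − 0.84x, where x and y are each side's share when it proposes.
Hence (1 − 0.84·0.84)x = 120(1 − 0.84), i.e. 0.2944·x = 19.2.
x ≈ 65.2174; the acquirer's share is 120 − x ≈ 54.7826.

65.22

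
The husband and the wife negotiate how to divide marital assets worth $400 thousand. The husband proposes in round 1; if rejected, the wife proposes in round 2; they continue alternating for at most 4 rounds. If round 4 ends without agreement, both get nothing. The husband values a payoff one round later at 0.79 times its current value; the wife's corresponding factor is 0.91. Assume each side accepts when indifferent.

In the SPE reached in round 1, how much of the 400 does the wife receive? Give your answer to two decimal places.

Round 4 (the wife proposes): the husband will accept anything ≥ 0, so the wife offers 0 and keeps 400.
Round 3 (the husband proposes): the wife can get 400 next round, worth 0.91 × 400 = 364 now, so the husband offers 364, keeping 36.
Round 2 (the wife proposes): the husband can get 36 next round, worth 0.79 × 36 = 28.44 now; the wife offers that and keeps 371.56.
Round 1 (the husband proposes): the wife can get 371.56 next round, worth 0.91 × 371.56 = 338.1196 now. The husband offers 338.1196 and keeps 400 − 338.1196 = 61.8804.

338.12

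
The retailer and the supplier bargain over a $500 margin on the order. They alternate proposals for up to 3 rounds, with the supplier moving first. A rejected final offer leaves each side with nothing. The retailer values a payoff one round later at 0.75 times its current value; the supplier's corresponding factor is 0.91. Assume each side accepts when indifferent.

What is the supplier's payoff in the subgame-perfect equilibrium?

466.25

Solve by backward induction from round 3.
Round 3 (the supplier proposes): rejection yields 0 for the retailer; the supplier offers 0 and keeps 500.
Round 2 (the retailer proposes): the supplier can get 500 next round, worth 0.91 × 500 = 455 now, so the retailer offers 455, keeping 45.
Round 1 (the supplier proposes): the retailer can get 45 next round, worth 0.75 × 45 = 33.75 now; the supplier offers that and keeps 466.25.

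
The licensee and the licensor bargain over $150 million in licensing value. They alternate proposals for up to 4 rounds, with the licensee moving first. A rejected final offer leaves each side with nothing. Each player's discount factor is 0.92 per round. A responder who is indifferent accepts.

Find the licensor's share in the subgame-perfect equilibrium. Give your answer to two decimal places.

Round 4 (the licensor proposes): the licensee will accept anything ≥ 0, so the licensor offers 0 and keeps 150.
Round 3 (the licensee proposes): the licensor can get 150 next round, worth 0.92 × 150 = 138 now; the licensee offers that and keeps 12.
Round 2 (the licensor proposes): the licensee can get 12 next round, worth 0.92 × 12 = 11.04 now, so the licensor offers 11.04, keeping 138.96.
Round 1 (the licensee proposes): the licensor can get 138.96 next round, worth 0.92 × 138.96 = 127.8432 now. The licensee offers 127.8432 and keeps 150 − 127.8432 = 22.1568.

127.84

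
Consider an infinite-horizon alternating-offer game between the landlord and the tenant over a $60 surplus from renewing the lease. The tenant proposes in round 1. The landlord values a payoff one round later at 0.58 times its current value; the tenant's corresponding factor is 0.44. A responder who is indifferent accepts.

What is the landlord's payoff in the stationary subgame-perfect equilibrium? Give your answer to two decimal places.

26.17

In a stationary SPE each proposer offers the other exactly their discounted continuation value.
If the tenant keeps x when proposing and the landlord keeps y when proposing, then x = 60 − 0.58y and y = 60 − 0.44x.
Solving: x = 60(1 − 0.58) / (1 − 0.44·0.58) = 25.2 / 0.7448 ≈ 33.8346.
The landlord gets 60 − 33.8346 ≈ 26.1654.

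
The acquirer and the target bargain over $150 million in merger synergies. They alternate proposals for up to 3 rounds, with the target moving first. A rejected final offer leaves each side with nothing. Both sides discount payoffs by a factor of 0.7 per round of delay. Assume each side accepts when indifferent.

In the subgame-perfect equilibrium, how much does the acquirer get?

31.5

Round 3 (the target proposes): rejection yields 0 for the acquirer; the target offers 0 and keeps 150.
Round 2 (the acquirer proposes): the target can get 150 next round, worth 0.7 × 150 = 105 now; the acquirer offers that and keeps 45.
Round 1 (the target proposes): the acquirer can get 45 next round, worth 0.7 × 45 = 31.5 now. The target offers 31.5 and keeps 150 − 31.5 = 118.5.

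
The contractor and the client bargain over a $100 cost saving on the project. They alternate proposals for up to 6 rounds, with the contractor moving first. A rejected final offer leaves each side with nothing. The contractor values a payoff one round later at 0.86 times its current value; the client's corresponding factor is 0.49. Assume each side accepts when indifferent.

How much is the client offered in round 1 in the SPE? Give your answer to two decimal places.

18.45

Round 6 (the client proposes): rejection yields 0 for the contractor; the client offers 0 and keeps 100.
Round 5 (the contractor proposes): the client can get 100 next round, worth 0.49 × 100 = 49 now, so the contractor offers 49, keeping 51.
Round 4 (the client proposes): the contractor can get 51 next round, worth 0.86 × 51 = 43.86 now, so the client offers 43.86, keeping 56.14.
Round 3 (the contractor proposes): the client can get 56.14 next round, worth 0.49 × 56.14 = 27.5086 now; the contractor offers that and keeps 72.4914.
Round 2 (the client proposes): the contractor can get 72.4914 next round, worth 0.86 × 72.4914 = 62.342604 now; the client offers that and keeps 37.657396.
Round 1 (the contractor proposes): the client can get 37.657396 next round, worth 0.49 × 37.657396 = 18.45212404 now, so the contractor offers 18.45212404, keeping 81.54787596.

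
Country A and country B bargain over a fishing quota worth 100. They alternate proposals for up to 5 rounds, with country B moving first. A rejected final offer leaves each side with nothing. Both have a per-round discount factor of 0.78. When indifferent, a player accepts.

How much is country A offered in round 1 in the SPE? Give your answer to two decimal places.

Round 5 (country B proposes): country A will accept anything ≥ 0, so country B offers 0 and keeps 100.
Round 4 (country A proposes): country B can get 100 next round, worth 0.78 × 100 = 78 now; country A offers that and keeps 22.
Round 3 (country B proposes): country A can get 22 next round, worth 0.78 × 22 = 17.16 now; country B offers that and keeps 82.84.
Round 2 (country A proposes): country B can get 82.84 next round, worth 0.78 × 82.84 = 64.6152 now, so country A offers 64.6152, keeping 35.3848.
Round 1 (country B proposes): country A can get 35.3848 next round, worth 0.78 × 35.3848 = 27.600144 now. Country B offers 27.600144 and keeps 100 − 27.600144 = 72.399856.

27.60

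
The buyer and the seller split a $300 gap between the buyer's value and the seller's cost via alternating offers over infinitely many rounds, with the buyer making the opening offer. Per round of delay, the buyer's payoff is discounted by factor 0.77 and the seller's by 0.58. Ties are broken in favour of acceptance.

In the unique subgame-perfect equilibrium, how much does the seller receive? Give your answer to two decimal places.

When the buyer proposes, the seller accepts any offer worth at least 0.58 times what the seller would get by proposing next round; and vice versa.
This gives x = 300 − 0.58y and y = 300 − 0.77x, where x and y are each side's share when it proposes.
Hence (1 − 0.58·0.77)x = 300(1 − 0.58), i.e. 0.5534·x = 126.
x ≈ 227.6834; the seller's share is 300 − x ≈ 72.3166.

72.32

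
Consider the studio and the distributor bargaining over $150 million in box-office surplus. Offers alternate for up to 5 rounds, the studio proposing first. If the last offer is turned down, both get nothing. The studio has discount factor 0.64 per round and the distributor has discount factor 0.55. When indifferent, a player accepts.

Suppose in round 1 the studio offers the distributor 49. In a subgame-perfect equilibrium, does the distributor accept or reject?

Work out the distributor's continuation value if the offer is rejected.
Round 5 (the studio proposes): rejection yields 0 for the distributor; the studio offers 0 and keeps 150.
Round 4 (the distributor proposes): the studio can get 150 next round, worth 0.64 × 150 = 96 now. The distributor offers 96 and keeps 150 − 96 = 54.
Round 3 (the studio proposes): the distributor can get 54 next round, worth 0.55 × 54 = 29.7 now, so the studio offers 29.7, keeping 120.3.
Round 2 (the distributor proposes): the studio can get 120.3 next round, worth 0.64 × 120.3 = 76.992 now. The distributor offers 76.992 and keeps 150 − 76.992 = 73.008.
So by rejecting in round 1, the distributor gets 73.008 next round, worth 0.55 × 73.008 = 40.1544 now.
Offer 49 ≥ 40.1544, so the distributor accepts.

Accept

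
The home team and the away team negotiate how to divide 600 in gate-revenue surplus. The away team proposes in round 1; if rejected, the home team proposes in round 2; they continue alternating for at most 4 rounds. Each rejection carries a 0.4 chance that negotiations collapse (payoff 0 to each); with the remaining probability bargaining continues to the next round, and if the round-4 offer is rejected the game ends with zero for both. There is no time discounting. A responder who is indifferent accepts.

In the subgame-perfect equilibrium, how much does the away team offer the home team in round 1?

273.6

Round 4 (the home team proposes): rejection yields 0 for the away team; the home team offers 0 and keeps 600.
Round 3 (the away team proposes): rejecting gives the home team an expected 0.6 × 600 = 360. The away team offers 360 and keeps 600 − 360 = 240.
Round 2 (the home team proposes): rejecting gives the away team an expected 0.6 × 240 = 144, so the home team offers 144, keeping 456.
Round 1 (the away team proposes): rejecting gives the home team an expected 0.6 × 456 = 273.6. The away team offers 273.6 and keeps 600 − 273.6 = 326.4.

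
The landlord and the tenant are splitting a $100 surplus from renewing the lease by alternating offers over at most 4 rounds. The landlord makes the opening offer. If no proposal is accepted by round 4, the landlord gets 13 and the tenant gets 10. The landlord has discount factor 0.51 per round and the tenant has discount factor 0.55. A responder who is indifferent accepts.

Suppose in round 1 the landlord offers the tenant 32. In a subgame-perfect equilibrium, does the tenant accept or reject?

Round 4 (the tenant proposes): the landlord gets 13 if talks fail, so the tenant offers 13 and keeps 87.
Round 3 (the landlord proposes): the tenant can get 87 next round, worth 0.55 × 87 = 47.85 now, so the landlord offers 47.85, keeping 52.15.
Round 2 (the tenant proposes): the landlord can get 52.15 next round, worth 0.51 × 52.15 = 26.5965 now. The tenant offers 26.5965 and keeps 100 − 26.5965 = 73.4035.
So by rejecting in round 1, the tenant gets 73.4035 next round, worth 0.55 × 73.4035 = 40.371925 now.
Offer 32 < 40.371925, so the tenant rejects.

Reject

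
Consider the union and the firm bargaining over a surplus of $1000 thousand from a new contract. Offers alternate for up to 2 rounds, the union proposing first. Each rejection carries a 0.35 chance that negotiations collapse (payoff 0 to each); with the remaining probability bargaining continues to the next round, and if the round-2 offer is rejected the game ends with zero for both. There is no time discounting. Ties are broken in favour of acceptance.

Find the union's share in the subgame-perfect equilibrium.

Round 2 (the firm proposes): rejection yields 0 for the union; the firm offers 0 and keeps 1000.
Round 1 (the union proposes): rejecting gives the firm an expected 0.65 × 1000 = 650. The union offers 650 and keeps 1000 − 650 = 350.

350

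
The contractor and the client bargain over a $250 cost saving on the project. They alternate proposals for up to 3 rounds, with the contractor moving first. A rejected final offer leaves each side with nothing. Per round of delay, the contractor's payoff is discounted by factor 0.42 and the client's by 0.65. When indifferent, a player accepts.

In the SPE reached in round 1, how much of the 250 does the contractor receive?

155.75

Round 3 (the contractor proposes): rejection yields 0 for the client; the contractor offers 0 and keeps 250.
Round 2 (the client proposes): the contractor can get 250 next round, worth 0.42 × 250 = 105 now, so the client offers 105, keeping 145.
Round 1 (the contractor proposes): the client can get 145 next round, worth 0.65 × 145 = 94.25 now; the contractor offers that and keeps 155.75.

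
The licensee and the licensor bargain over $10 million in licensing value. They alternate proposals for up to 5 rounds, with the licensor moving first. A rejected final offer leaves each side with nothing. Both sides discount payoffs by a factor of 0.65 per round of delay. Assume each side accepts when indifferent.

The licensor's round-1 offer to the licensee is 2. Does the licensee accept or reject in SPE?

Round 5 (the licensor proposes): rejection yields 0 for the licensee; the licensor offers 0 and keeps 10.
Round 4 (the licensee proposes): the licensor can get 10 next round, worth 0.65 × 10 = 6.5 now, so the licensee offers 6.5, keeping 3.5.
Round 3 (the licensor proposes): the licensee can get 3.5 next round, worth 0.65 × 3.5 = 2.275 now; the licensor offers that and keeps 7.725.
Round 2 (the licensee proposes): the licensor can get 7.725 next round, worth 0.65 × 7.725 = 5.02125 now; the licensee offers that and keeps 4.97875.
So by rejecting in round 1, the licensee gets 4.97875 next round, worth 0.65 × 4.97875 = 3.2361875 now.
Offer 2 < 3.2361875, so the licensee rejects.

Reject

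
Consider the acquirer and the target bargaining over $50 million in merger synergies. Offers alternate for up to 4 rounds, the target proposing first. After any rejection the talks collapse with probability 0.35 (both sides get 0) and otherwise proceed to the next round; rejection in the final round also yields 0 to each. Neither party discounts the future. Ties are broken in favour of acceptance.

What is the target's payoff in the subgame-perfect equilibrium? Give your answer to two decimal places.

24.89

Round 4 (the acquirer proposes): rejection yields 0 for the target; the acquirer offers 0 and keeps 50.
Round 3 (the target proposes): rejecting gives the acquirer an expected 0.65 × 50 = 32.5, so the target offers 32.5, keeping 17.5.
Round 2 (the acquirer proposes): rejecting gives the target an expected 0.65 × 17.5 = 11.375; the acquirer offers that and keeps 38.625.
Round 1 (the target proposes): rejecting gives the acquirer an expected 0.65 × 38.625 = 25.10625. The target offers 25.10625 and keeps 50 − 25.10625 = 24.89375.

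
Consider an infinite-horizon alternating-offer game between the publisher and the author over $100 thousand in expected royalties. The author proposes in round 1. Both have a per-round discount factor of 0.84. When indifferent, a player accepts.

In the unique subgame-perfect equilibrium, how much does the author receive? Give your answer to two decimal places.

54.35

When the author proposes, the publisher accepts any offer worth at least 0.84 times what the publisher would get by proposing next round; and vice versa.
This gives x = 100 − 0.84y and y = 100 − 0.84x, where x and y are each side's share when it proposes.
Hence (1 − 0.84·0.84)x = 100(1 − 0.84), i.e. 0.2944·x = 16.
x ≈ 54.3478; the publisher's share is 100 − x ≈ 45.6522.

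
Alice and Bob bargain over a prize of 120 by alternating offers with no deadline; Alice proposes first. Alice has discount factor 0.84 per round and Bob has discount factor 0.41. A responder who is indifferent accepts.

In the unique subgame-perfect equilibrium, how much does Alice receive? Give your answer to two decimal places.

107.99

In a stationary SPE each proposer offers the other exactly their discounted continuation value.
If Alice keeps x when proposing and Bob keeps y when proposing, then x = 120 − 0.41y and y = 120 − 0.84x.
Solving: x = 120(1 − 0.41) / (1 − 0.84·0.41) = 70.8 / 0.6556 ≈ 107.9927.
Bob gets 120 − 107.9927 ≈ 12.0073.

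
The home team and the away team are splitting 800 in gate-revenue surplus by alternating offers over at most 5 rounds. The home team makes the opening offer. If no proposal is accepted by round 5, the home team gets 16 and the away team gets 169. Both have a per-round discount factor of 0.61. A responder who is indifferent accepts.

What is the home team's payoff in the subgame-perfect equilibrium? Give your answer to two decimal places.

515.46

Round 5 (the home team proposes): the away team gets 169 if talks fail, so the home team offers 169 and keeps 631.
Round 4 (the away team proposes): the home team can get 631 next round, worth 0.61 × 631 = 384.91 now, so the away team offers 384.91, keeping 415.09.
Round 3 (the home team proposes): the away team can get 415.09 next round, worth 0.61 × 415.09 = 253.2049 now; the home team offers that and keeps 546.7951.
Round 2 (the away team proposes): the home team can get 546.7951 next round, worth 0.61 × 546.7951 = 333.545011 now; the away team offers that and keeps 466.454989.
Round 1 (the home team proposes): the away team can get 466.454989 next round, worth 0.61 × 466.454989 = 284.53754329 now; the home team offers that and keeps 515.46245671.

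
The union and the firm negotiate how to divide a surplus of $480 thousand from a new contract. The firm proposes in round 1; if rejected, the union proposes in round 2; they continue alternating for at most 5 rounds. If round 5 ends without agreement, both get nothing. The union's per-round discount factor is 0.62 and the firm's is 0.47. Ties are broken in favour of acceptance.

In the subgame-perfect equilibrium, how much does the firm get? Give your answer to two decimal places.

276.31

By backward induction:
Round 5 (the firm proposes): rejection yields 0 for the union; the firm offers 0 and keeps 480.
Round 4 (the union proposes): the firm can get 480 next round, worth 0.47 × 480 = 225.6 now; the union offers that and keeps 254.4.
Round 3 (the firm proposes): the union can get 254.4 next round, worth 0.62 × 254.4 = 157.728 now, so the firm offers 157.728, keeping 322.272.
Round 2 (the union proposes): the firm can get 322.272 next round, worth 0.47 × 322.272 = 151.46784 now, so the union offers 151.46784, keeping 328.53216.
Round 1 (the firm proposes): the union can get 328.53216 next round, worth 0.62 × 328.53216 = 203.6899392 now, so the firm offers 203.6899392, keeping 276.3100608.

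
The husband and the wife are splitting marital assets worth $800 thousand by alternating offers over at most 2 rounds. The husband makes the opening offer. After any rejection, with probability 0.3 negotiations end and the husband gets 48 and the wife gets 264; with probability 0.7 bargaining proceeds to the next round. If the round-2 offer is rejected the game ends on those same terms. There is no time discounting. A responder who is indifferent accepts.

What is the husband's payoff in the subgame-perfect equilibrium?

By backward induction:
Round 2 (the wife proposes): the husband gets 48 if talks fail, so the wife offers 48 and keeps 752.
Round 1 (the husband proposes): rejecting gives the wife an expected 0.7 × 752 + 0.3 × 264 = 605.6; the husband offers that and keeps 194.4.

194.4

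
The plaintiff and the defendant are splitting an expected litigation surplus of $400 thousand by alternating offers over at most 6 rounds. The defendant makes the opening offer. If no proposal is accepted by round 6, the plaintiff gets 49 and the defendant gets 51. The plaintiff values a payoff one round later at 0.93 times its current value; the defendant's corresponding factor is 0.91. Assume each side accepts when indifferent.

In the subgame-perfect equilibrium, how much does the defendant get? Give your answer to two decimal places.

105.72

Round 6 (the plaintiff proposes): the defendant gets 51 if talks fail, so the plaintiff offers 51 and keeps 349.
Round 5 (the defendant proposes): the plaintiff can get 349 next round, worth 0.93 × 349 = 324.57 now. The defendant offers 324.57 and keeps 400 − 324.57 = 75.43.
Round 4 (the plaintiff proposes): the defendant can get 75.43 next round, worth 0.91 × 75.43 = 68.6413 now; the plaintiff offers that and keeps 331.3587.
Round 3 (the defendant proposes): the plaintiff can get 331.3587 next round, worth 0.93 × 331.3587 = 308.163591 now, so the defendant offers 308.163591, keeping 91.836409.
Round 2 (the plaintiff proposes): the defendant can get 91.836409 next round, worth 0.91 × 91.836409 = 83.57113219 now, so the plaintiff offers 83.57113219, keeping 316.42886781.
Round 1 (the defendant proposes): the plaintiff can get 316.42886781 next round, worth 0.93 × 316.42886781 = 294.2788470633 now; the defendant offers that and keeps 105.7211529367.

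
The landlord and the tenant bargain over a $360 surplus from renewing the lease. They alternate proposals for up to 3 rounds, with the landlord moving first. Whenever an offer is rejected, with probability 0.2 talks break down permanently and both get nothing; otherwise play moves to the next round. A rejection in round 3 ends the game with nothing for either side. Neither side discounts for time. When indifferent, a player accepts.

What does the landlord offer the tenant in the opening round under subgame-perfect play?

57.6

Round 3 (the landlord proposes): rejection yields 0 for the tenant; the landlord offers 0 and keeps 360.
Round 2 (the tenant proposes): rejecting gives the landlord an expected 0.8 × 360 = 288, so the tenant offers 288, keeping 72.
Round 1 (the landlord proposes): rejecting gives the tenant an expected 0.8 × 72 = 57.6, so the landlord offers 57.6, keeping 302.4.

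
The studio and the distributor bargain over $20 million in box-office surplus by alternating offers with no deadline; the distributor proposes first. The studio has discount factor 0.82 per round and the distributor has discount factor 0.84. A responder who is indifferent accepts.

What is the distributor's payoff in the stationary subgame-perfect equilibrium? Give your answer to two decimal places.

11.57

When the distributor proposes, the studio accepts any offer worth at least 0.82 times what the studio would get by proposing next round; and vice versa.
This gives x = 20 − 0.82y and y = 20 − 0.84x, where x and y are each side's share when it proposes.
Hence (1 − 0.82·0.84)x = 20(1 − 0.82), i.e. 0.3112·x = 3.6.
x ≈ 11.5681; the studio's share is 20 − x ≈ 8.4319.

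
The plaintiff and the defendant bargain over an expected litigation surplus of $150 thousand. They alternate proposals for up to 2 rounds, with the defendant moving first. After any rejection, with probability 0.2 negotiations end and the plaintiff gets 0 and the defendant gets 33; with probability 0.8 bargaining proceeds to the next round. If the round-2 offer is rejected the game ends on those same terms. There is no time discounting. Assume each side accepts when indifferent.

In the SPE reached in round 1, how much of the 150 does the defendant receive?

Round 2 (the plaintiff proposes): the defendant gets 33 if talks fail, so the plaintiff offers 33 and keeps 117.
Round 1 (the defendant proposes): rejecting gives the plaintiff an expected 0.8 × 117 = 93.6. The defendant offers 93.6 and keeps 150 − 93.6 = 56.4.

56.4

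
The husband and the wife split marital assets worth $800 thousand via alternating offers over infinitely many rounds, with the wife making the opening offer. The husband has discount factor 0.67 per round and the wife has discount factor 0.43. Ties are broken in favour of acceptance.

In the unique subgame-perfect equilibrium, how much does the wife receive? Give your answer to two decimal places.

Let x be the wife's share when the wife proposes and y be the husband's share when the husband proposes.
The husband accepts iff offered ≥ 0.67·y, so x = 800 − 0.67y. Symmetrically y = 800 − 0.43x.
Substituting: x = 800 − 0.67(800 − 0.43x), giving x(1 − 0.43·0.67) = 800(1 − 0.67).
So x = 800 × 0.33 / 0.7119 ≈ 370.8386, and the husband receives 800 − x ≈ 429.1614.

370.84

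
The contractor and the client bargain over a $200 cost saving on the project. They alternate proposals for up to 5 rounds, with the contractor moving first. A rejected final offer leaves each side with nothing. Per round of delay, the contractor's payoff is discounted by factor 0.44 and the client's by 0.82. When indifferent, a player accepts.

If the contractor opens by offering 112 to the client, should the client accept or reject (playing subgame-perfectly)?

Round 5 (the contractor proposes): the client will accept anything ≥ 0, so the contractor offers 0 and keeps 200.
Round 4 (the client proposes): the contractor can get 200 next round, worth 0.44 × 200 = 88 now; the client offers that and keeps 112.
Round 3 (the contractor proposes): the client can get 112 next round, worth 0.82 × 112 = 91.84 now; the contractor offers that and keeps 108.16.
Round 2 (the client proposes): the contractor can get 108.16 next round, worth 0.44 × 108.16 = 47.5904 now, so the client offers 47.5904, keeping 152.4096.
So by rejecting in round 1, the client gets 152.4096 next round, worth 0.82 × 152.4096 = 124.975872 now.
Offer 112 < 124.975872, so the client rejects.

Reject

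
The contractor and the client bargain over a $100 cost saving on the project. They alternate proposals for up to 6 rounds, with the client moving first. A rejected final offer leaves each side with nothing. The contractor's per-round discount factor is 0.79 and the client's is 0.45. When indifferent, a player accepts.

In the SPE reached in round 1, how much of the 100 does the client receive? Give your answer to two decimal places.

31.12

Solve by backward induction from round 6.
Round 6 (the contractor proposes): the client will accept anything ≥ 0, so the contractor offers 0 and keeps 100.
Round 5 (the client proposes): the contractor can get 100 next round, worth 0.79 × 100 = 79 now; the client offers that and keeps 21.
Round 4 (the contractor proposes): the client can get 21 next round, worth 0.45 × 21 = 9.45 now. The contractor offers 9.45 and keeps 100 − 9.45 = 90.55.
Round 3 (the client proposes): the contractor can get 90.55 next round, worth 0.79 × 90.55 = 71.5345 now. The client offers 71.5345 and keeps 100 − 71.5345 = 28.4655.
Round 2 (the contractor proposes): the client can get 28.4655 next round, worth 0.45 × 28.4655 = 12.809475 now; the contractor offers that and keeps 87.190525.
Round 1 (the client proposes): the contractor can get 87.190525 next round, worth 0.79 × 87.190525 = 68.88051475 now, so the client offers 68.88051475, keeping 31.11948525.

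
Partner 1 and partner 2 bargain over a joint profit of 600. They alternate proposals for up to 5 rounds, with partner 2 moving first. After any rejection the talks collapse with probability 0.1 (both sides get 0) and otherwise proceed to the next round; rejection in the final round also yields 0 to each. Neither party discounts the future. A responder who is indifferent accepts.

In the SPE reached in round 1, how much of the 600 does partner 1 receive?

97.74

By backward induction:
Round 5 (partner 2 proposes): partner 1 will accept anything ≥ 0, so partner 2 offers 0 and keeps 600.
Round 4 (partner 1 proposes): rejecting gives partner 2 an expected 0.9 × 600 = 540; partner 1 offers that and keeps 60.
Round 3 (partner 2 proposes): rejecting gives partner 1 an expected 0.9 × 60 = 54, so partner 2 offers 54, keeping 546.
Round 2 (partner 1 proposes): rejecting gives partner 2 an expected 0.9 × 546 = 491.4, so partner 1 offers 491.4, keeping 108.6.
Round 1 (partner 2 proposes): rejecting gives partner 1 an expected 0.9 × 108.6 = 97.74. Partner 2 offers 97.74 and keeps 600 − 97.74 = 502.26.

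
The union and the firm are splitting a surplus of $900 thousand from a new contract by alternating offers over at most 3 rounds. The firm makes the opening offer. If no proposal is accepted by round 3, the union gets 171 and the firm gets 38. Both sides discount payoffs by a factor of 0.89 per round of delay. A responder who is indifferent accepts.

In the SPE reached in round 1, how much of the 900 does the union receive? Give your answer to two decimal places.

Round 3 (the firm proposes): the union gets 171 if talks fail, so the firm offers 171 and keeps 729.
Round 2 (the union proposes): the firm can get 729 next round, worth 0.89 × 729 = 648.81 now. The union offers 648.81 and keeps 900 − 648.81 = 251.19.
Round 1 (the firm proposes): the union can get 251.19 next round, worth 0.89 × 251.19 = 223.5591 now, so the firm offers 223.5591, keeping 676.4409.

223.56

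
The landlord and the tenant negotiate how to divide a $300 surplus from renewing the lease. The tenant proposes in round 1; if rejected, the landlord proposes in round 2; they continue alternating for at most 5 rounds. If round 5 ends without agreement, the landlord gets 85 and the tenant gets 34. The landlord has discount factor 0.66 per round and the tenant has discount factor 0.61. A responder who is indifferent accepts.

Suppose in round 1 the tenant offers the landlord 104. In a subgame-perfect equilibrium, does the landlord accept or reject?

Reject

Round 5 (the tenant proposes): the landlord gets 85 if talks fail, so the tenant offers 85 and keeps 215.
Round 4 (the landlord proposes): the tenant can get 215 next round, worth 0.61 × 215 = 131.15 now. The landlord offers 131.15 and keeps 300 − 131.15 = 168.85.
Round 3 (the tenant proposes): the landlord can get 168.85 next round, worth 0.66 × 168.85 = 111.441 now; the tenant offers that and keeps 188.559.
Round 2 (the landlord proposes): the tenant can get 188.559 next round, worth 0.61 × 188.559 = 115.02099 now, so the landlord offers 115.02099, keeping 184.97901.
So by rejecting in round 1, the landlord gets 184.97901 next round, worth 0.66 × 184.97901 = 122.0861466 now.
Offer 104 < 122.0861466, so the landlord rejects.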